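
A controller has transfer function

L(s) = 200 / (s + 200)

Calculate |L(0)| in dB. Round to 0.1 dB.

0.0 dB

L(0) = 200 / (200) = 1
20 log₁₀(1) ≈ 0.00 dB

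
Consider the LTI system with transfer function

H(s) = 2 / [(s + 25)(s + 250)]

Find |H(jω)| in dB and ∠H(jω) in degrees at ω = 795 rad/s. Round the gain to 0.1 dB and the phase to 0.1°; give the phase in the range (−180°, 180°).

-110.4 dB, -160.7°

At s = jω = j795:
pole (s+25): 25 + j795 → |·| = √(25²+795²) = √632650 ≈ 795.39, ∠ = arctan(795/25) ≈ 88.20°
pole (s+250): 250 + j795 → |·| = √(250²+795²) = √694525 ≈ 833.38, ∠ = arctan(795/250) ≈ 72.54°
|H| = 2 / 6.6286e+05 ≈ 3.0172e-06
Gain = 20 log₁₀(3.0172e-06) ≈ -110.41 dB
∠H = 0.00° − 160.74° = -160.74°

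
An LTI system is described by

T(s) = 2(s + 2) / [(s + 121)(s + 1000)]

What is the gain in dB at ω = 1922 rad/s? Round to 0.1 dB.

At s = jω = j1922:
zero (s+2): 2 + j1922 → |·| = √(2²+1922²) = √3694088 ≈ 1922, ∠ = arctan(1922/2) ≈ 89.94°
pole (s+121): 121 + j1922 → |·| = √(121²+1922²) = √3708725 ≈ 1925.8, ∠ = arctan(1922/121) ≈ 86.40°
pole (s+1000): 1000 + j1922 → |·| = √(1000²+1922²) = √4694084 ≈ 2166.6, ∠ = arctan(1922/1000) ≈ 62.51°
|T| = 2 · 1922 / 4.1724e+06 ≈ 0.00092129
Gain = 20 log₁₀(0.00092129) ≈ -60.71 dB

-60.7 dB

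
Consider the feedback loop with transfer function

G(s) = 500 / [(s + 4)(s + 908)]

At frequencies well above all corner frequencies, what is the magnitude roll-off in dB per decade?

Each pole contributes −20 dB/decade at high frequency; each zero contributes +20 dB/decade.
Net: 0 zero(s) − 2 pole(s) → -40 dB/decade.

-40 dB/decade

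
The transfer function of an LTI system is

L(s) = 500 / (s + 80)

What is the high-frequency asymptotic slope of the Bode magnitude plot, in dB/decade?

-20 dB/decade

Each pole contributes −20 dB/decade at high frequency; each zero contributes +20 dB/decade.
Net: 0 zero(s) − 1 pole(s) → -20 dB/decade.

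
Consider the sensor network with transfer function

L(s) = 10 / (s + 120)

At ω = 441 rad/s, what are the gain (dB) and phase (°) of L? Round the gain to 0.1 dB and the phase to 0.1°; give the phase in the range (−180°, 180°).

-33.2 dB, -74.8°

Substitute s = j441:
Numerator: 10 = 10 + j0
Denominator: (j441) + 120 = 120 + j441
|N| = √(10² + 0²) ≈ 10, ∠N ≈ 0.00°
|D| = √(120² + 441²) ≈ 457.04, ∠D ≈ 74.78°
|L| = 10 / 457.04 ≈ 0.02188
Gain = 20 log₁₀(0.02188) ≈ -33.20 dB
∠L = 0.00° − 74.78° = -74.78°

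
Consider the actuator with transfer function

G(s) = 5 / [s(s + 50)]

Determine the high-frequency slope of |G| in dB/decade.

Each pole contributes −20 dB/decade at high frequency; each zero contributes +20 dB/decade.
Net: 0 zero(s) − 2 pole(s) → -40 dB/decade.

-40 dB/decade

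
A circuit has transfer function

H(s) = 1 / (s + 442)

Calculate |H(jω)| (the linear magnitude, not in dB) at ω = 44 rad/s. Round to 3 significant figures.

0.00225

Substitute s = j44:
Numerator: 1 = 1 + j0
Denominator: (j44) + 442 = 442 + j44
|N| = √(1² + 0²) ≈ 1, ∠N ≈ 0.00°
|D| = √(442² + 44²) ≈ 444.18, ∠D ≈ 5.68°
|H| = 1 / 444.18 ≈ 0.0022513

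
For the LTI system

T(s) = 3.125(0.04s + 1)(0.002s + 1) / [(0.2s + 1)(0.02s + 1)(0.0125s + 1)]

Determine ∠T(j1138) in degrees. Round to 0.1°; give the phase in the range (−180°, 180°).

-108.2°

At ω = 1138 rad/s:
zero (1 + j1138·0.04) = 1 + j45.52 → |·| ≈ 45.531, ∠ ≈ 88.74°
zero (1 + j1138·0.002) = 1 + j2.276 → |·| ≈ 2.486, ∠ ≈ 66.28°
pole (1 + j1138·0.2) = 1 + j227.6 → |·| ≈ 227.6, ∠ ≈ 89.75°
pole (1 + j1138·0.02) = 1 + j22.76 → |·| ≈ 22.782, ∠ ≈ 87.48°
pole (1 + j1138·0.0125) = 1 + j14.225 → |·| ≈ 14.26, ∠ ≈ 85.98°
∠T = (88.74° + 66.28°) − (89.75° + 87.48° + 85.98°) = -108.19°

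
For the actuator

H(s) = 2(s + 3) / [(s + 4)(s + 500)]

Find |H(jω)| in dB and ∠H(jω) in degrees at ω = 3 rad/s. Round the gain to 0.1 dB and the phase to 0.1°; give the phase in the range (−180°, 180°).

At s = jω = j3:
zero (s+3): 3 + j3 → |·| = √(3²+3²) = √18 ≈ 4.2426, ∠ = arctan(3/3) ≈ 45.00°
pole (s+4): 4 + j3 → |·| = √(4²+3²) = √25 ≈ 5, ∠ = arctan(3/4) ≈ 36.87°
pole (s+500): 500 + j3 → |·| = √(500²+3²) = √250009 ≈ 500.01, ∠ = arctan(3/500) ≈ 0.34°
|H| = 2 · 4.2426 / 2500.1 ≈ 0.0033939
Gain = 20 log₁₀(0.0033939) ≈ -49.39 dB
∠H = 45.00° − 37.21° = 7.79°

-49.4 dB, 7.8°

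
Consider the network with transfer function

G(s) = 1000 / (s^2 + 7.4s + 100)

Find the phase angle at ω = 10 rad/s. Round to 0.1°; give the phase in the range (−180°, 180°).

-90.0°

At s = jω = j10:
quadratic: (j10)² + 7.4·j10 + 100 = 0 + j74 → |·| ≈ 74, ∠ ≈ 90.00°
∠G = 0.00° − 90.00° = -90.00°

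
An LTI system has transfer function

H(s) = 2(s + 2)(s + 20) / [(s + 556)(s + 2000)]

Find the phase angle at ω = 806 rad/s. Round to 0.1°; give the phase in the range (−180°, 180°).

101.1°

At s = jω = j806:
zero (s+2): 2 + j806 → |·| = √(2²+806²) = √649640 ≈ 806, ∠ = arctan(806/2) ≈ 89.86°
zero (s+20): 20 + j806 → |·| = √(20²+806²) = √650036 ≈ 806.25, ∠ = arctan(806/20) ≈ 88.58°
pole (s+556): 556 + j806 → |·| = √(556²+806²) = √958772 ≈ 979.17, ∠ = arctan(806/556) ≈ 55.40°
pole (s+2000): 2000 + j806 → |·| = √(2000²+806²) = √4649636 ≈ 2156.3, ∠ = arctan(806/2000) ≈ 21.95°
∠H = 178.44° − 77.35° = 101.09°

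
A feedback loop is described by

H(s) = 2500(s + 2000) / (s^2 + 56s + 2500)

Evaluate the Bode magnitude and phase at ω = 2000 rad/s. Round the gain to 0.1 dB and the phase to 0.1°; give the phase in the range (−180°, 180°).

5.0 dB, -133.4°

At s = jω = j2000:
zero (s+2000): 2000 + j2000 → |·| = √(2000²+2000²) = √8000000 ≈ 2828.4, ∠ = arctan(2000/2000) ≈ 45.00°
quadratic: (j2000)² + 56·j2000 + 2500 = -3997500 + j112000 → |·| ≈ 3.9991e+06, ∠ ≈ 178.40°
|H| = 2500 · 2828.4 / 3.9991e+06 ≈ 1.7681
Gain = 20 log₁₀(1.7681) ≈ 4.95 dB
∠H = 45.00° − 178.40° = -133.40°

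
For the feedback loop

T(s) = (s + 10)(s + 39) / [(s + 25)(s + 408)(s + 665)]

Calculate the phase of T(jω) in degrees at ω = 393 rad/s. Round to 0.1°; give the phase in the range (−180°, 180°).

12.0°

At s = jω = j393:
zero (s+10): 10 + j393 → |·| = √(10²+393²) = √154549 ≈ 393.13, ∠ = arctan(393/10) ≈ 88.54°
zero (s+39): 39 + j393 → |·| = √(39²+393²) = √155970 ≈ 394.93, ∠ = arctan(393/39) ≈ 84.33°
pole (s+25): 25 + j393 → |·| = √(25²+393²) = √155074 ≈ 393.79, ∠ = arctan(393/25) ≈ 86.36°
pole (s+408): 408 + j393 → |·| = √(408²+393²) = √320913 ≈ 566.49, ∠ = arctan(393/408) ≈ 43.93°
pole (s+665): 665 + j393 → |·| = √(665²+393²) = √596674 ≈ 772.45, ∠ = arctan(393/665) ≈ 30.58°
∠T = 172.87° − 160.87° = 12.00°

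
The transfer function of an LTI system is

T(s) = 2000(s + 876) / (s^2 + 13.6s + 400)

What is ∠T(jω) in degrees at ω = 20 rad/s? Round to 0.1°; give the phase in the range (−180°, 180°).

-88.7°

At s = jω = j20:
zero (s+876): 876 + j20 → |·| = √(876²+20²) = √767776 ≈ 876.23, ∠ = arctan(20/876) ≈ 1.31°
quadratic: (j20)² + 13.6·j20 + 400 = 0 + j272 → |·| ≈ 272, ∠ ≈ 90.00°
∠T = 1.31° − 90.00° = -88.69°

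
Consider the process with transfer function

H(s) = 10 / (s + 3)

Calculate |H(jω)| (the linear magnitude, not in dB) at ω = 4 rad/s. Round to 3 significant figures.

At s = jω = j4:
pole (s+3): 3 + j4 → |·| = √(3²+4²) = √25 ≈ 5, ∠ = arctan(4/3) ≈ 53.13°
|H| = 10 / 5 ≈ 2

2.00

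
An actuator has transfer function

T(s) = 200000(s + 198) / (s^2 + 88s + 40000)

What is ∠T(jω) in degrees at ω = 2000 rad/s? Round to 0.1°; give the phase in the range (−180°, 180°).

-93.1°

At s = jω = j2000:
zero (s+198): 198 + j2000 → |·| = √(198²+2000²) = √4039204 ≈ 2009.8, ∠ = arctan(2000/198) ≈ 84.35°
quadratic: (j2000)² + 88·j2000 + 40000 = -3960000 + j176000 → |·| ≈ 3.9639e+06, ∠ ≈ 177.46°
∠T = 84.35° − 177.46° = -93.11°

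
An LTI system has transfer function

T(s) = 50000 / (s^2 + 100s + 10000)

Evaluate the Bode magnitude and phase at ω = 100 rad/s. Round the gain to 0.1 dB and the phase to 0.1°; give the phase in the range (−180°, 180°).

At s = jω = j100:
quadratic: (j100)² + 100·j100 + 10000 = 0 + j10000 → |·| ≈ 10000, ∠ ≈ 90.00°
|T| = 50000 / 10000 ≈ 5
Gain = 20 log₁₀(5) ≈ 13.98 dB
∠T = 0.00° − 90.00° = -90.00°

14.0 dB, -90.0°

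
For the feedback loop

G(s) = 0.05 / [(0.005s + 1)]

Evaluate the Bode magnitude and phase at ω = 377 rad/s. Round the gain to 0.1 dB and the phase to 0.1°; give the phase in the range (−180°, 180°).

-32.6 dB, -62.1°

At ω = 377 rad/s:
pole (1 + j377·0.005) = 1 + j1.885 → |·| ≈ 2.1338, ∠ ≈ 62.05°
|G| = 0.05 · 1 / (2.1338) ≈ 0.023432
Gain = 20 log₁₀(0.023432) ≈ -32.60 dB
∠G = (0°) − (62.05°) = -62.05°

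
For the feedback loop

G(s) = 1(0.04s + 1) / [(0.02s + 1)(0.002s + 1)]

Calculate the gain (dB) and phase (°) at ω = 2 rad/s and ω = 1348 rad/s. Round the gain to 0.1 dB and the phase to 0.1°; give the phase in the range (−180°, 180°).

At ω = 2 rad/s:
zero (1 + j2·0.04) = 1 + j0.08 → |·| ≈ 1.0032, ∠ ≈ 4.57°
pole (1 + j2·0.02) = 1 + j0.04 → |·| ≈ 1.0008, ∠ ≈ 2.29°
pole (1 + j2·0.002) = 1 + j0.004 → |·| ≈ 1, ∠ ≈ 0.23°
|G| = 1 · 1.0032 / (1.0008 · 1) ≈ 1.0024
Gain = 20 log₁₀(1.0024) ≈ 0.02 dB
∠G = (4.57°) − (2.29° + 0.23°) = 2.05°

At ω = 1348 rad/s:
zero (1 + j1348·0.04) = 1 + j53.92 → |·| ≈ 53.929, ∠ ≈ 88.94°
pole (1 + j1348·0.02) = 1 + j26.96 → |·| ≈ 26.979, ∠ ≈ 87.88°
pole (1 + j1348·0.002) = 1 + j2.696 → |·| ≈ 2.8755, ∠ ≈ 69.65°
|G| = 1 · 53.929 / (26.979 · 2.8755) ≈ 0.69516
Gain = 20 log₁₀(0.69516) ≈ -3.16 dB
∠G = (88.94°) − (87.88° + 69.65°) = -68.59°

ω = 2: 0.0 dB, 2.1°; ω = 1348: -3.2 dB, -68.6°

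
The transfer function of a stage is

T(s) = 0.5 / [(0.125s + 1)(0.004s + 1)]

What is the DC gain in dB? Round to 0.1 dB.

T(0) = 0.5 · 1 / 1 = 0.5
20 log₁₀(0.5) ≈ -6.02 dB

-6.0 dB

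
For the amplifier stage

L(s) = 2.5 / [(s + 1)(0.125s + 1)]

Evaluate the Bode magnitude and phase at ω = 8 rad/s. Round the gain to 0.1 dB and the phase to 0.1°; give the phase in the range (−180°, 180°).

-13.2 dB, -127.9°

At ω = 8 rad/s:
pole (1 + j8·1) = 1 + j8 → |·| ≈ 8.0623, ∠ ≈ 82.87°
pole (1 + j8·0.125) = 1 + j1 → |·| ≈ 1.4142, ∠ ≈ 45.00°
|L| = 2.5 · 1 / (8.0623 · 1.4142) ≈ 0.21927
Gain = 20 log₁₀(0.21927) ≈ -13.18 dB
∠L = (0°) − (82.87° + 45.00°) = -127.87°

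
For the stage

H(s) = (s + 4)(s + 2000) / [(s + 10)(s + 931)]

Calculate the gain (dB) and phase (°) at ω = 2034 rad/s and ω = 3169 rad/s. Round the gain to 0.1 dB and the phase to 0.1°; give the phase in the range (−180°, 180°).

At s = jω = j2034:
zero (s+4): 4 + j2034 → |·| = √(4²+2034²) = √4137172 ≈ 2034, ∠ = arctan(2034/4) ≈ 89.89°
zero (s+2000): 2000 + j2034 → |·| = √(2000²+2034²) = √8137156 ≈ 2852.6, ∠ = arctan(2034/2000) ≈ 45.48°
pole (s+10): 10 + j2034 → |·| = √(10²+2034²) = √4137256 ≈ 2034, ∠ = arctan(2034/10) ≈ 89.72°
pole (s+931): 931 + j2034 → |·| = √(931²+2034²) = √5003917 ≈ 2236.9, ∠ = arctan(2034/931) ≈ 65.41°
|H| = 1 · 5.8022e+06 / 4.5499e+06 ≈ 1.2752
Gain = 20 log₁₀(1.2752) ≈ 2.11 dB
∠H = 135.37° − 155.13° = -19.76°

At s = jω = j3169:
zero (s+4): 4 + j3169 → |·| = √(4²+3169²) = √10042577 ≈ 3169, ∠ = arctan(3169/4) ≈ 89.93°
zero (s+2000): 2000 + j3169 → |·| = √(2000²+3169²) = √14042561 ≈ 3747.3, ∠ = arctan(3169/2000) ≈ 57.74°
pole (s+10): 10 + j3169 → |·| = √(10²+3169²) = √10042661 ≈ 3169, ∠ = arctan(3169/10) ≈ 89.82°
pole (s+931): 931 + j3169 → |·| = √(931²+3169²) = √10909322 ≈ 3302.9, ∠ = arctan(3169/931) ≈ 73.63°
|H| = 1 · 1.1875e+07 / 1.0467e+07 ≈ 1.1345
Gain = 20 log₁₀(1.1345) ≈ 1.10 dB
∠H = 147.67° − 163.45° = -15.78°

ω = 2034: 2.1 dB, -19.8°; ω = 3169: 1.1 dB, -15.8°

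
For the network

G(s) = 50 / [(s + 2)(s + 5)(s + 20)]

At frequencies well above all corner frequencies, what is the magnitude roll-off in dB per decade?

Each pole contributes −20 dB/decade at high frequency; each zero contributes +20 dB/decade.
Net: 0 zero(s) − 3 pole(s) → -60 dB/decade.

-60 dB/decade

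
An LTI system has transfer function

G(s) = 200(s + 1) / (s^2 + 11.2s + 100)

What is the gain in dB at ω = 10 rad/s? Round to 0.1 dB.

25.1 dB

At s = jω = j10:
zero (s+1): 1 + j10 → |·| = √(1²+10²) = √101 ≈ 10.05, ∠ = arctan(10/1) ≈ 84.29°
quadratic: (j10)² + 11.2·j10 + 100 = 0 + j112 → |·| ≈ 112, ∠ ≈ 90.00°
|G| = 200 · 10.05 / 112 ≈ 17.946
Gain = 20 log₁₀(17.946) ≈ 25.08 dB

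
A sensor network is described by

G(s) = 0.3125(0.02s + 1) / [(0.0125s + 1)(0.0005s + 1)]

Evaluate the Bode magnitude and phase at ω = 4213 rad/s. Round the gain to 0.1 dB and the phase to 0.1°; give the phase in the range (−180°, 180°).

At ω = 4213 rad/s:
zero (1 + j4213·0.02) = 1 + j84.26 → |·| ≈ 84.266, ∠ ≈ 89.32°
pole (1 + j4213·0.0125) = 1 + j52.6625 → |·| ≈ 52.672, ∠ ≈ 88.91°
pole (1 + j4213·0.0005) = 1 + j2.1065 → |·| ≈ 2.3318, ∠ ≈ 64.61°
|G| = 0.3125 · 84.266 / (52.672 · 2.3318) ≈ 0.2144
Gain = 20 log₁₀(0.2144) ≈ -13.38 dB
∠G = (89.32°) − (88.91° + 64.61°) = -64.20°

-13.4 dB, -64.2°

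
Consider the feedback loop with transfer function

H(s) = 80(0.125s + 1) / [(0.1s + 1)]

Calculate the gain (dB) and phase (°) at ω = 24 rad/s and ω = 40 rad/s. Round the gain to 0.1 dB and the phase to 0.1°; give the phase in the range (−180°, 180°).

ω = 24: 39.8 dB, 4.2°; ω = 40: 39.9 dB, 2.7°

At ω = 24 rad/s:
zero (1 + j24·0.125) = 1 + j3 → |·| ≈ 3.1623, ∠ ≈ 71.57°
pole (1 + j24·0.1) = 1 + j2.4 → |·| ≈ 2.6, ∠ ≈ 67.38°
|H| = 80 · 3.1623 / (2.6) ≈ 97.302
Gain = 20 log₁₀(97.302) ≈ 39.76 dB
∠H = (71.57°) − (67.38°) = 4.19°

At ω = 40 rad/s:
zero (1 + j40·0.125) = 1 + j5 → |·| ≈ 5.099, ∠ ≈ 78.69°
pole (1 + j40·0.1) = 1 + j4 → |·| ≈ 4.1231, ∠ ≈ 75.96°
|H| = 80 · 5.099 / (4.1231) ≈ 98.935
Gain = 20 log₁₀(98.935) ≈ 39.91 dB
∠H = (78.69°) − (75.96°) = 2.73°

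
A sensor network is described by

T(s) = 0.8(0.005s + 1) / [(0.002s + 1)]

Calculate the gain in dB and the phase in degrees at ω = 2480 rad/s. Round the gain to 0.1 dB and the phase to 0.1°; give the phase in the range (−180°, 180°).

At ω = 2480 rad/s:
zero (1 + j2480·0.005) = 1 + j12.4 → |·| ≈ 12.44, ∠ ≈ 85.39°
pole (1 + j2480·0.002) = 1 + j4.96 → |·| ≈ 5.0598, ∠ ≈ 78.60°
|T| = 0.8 · 12.44 / (5.0598) ≈ 1.9669
Gain = 20 log₁₀(1.9669) ≈ 5.88 dB
∠T = (85.39°) − (78.60°) = 6.79°

5.9 dB, 6.8°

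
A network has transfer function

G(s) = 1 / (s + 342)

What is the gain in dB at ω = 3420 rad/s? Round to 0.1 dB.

Substitute s = j3420:
Numerator: 1 = 1 + j0
Denominator: (j3420) + 342 = 342 + j3420
|N| = √(1² + 0²) ≈ 1, ∠N ≈ 0.00°
|D| = √(342² + 3420²) ≈ 3437.1, ∠D ≈ 84.29°
|G| = 1 / 3437.1 ≈ 0.00029094
Gain = 20 log₁₀(0.00029094) ≈ -70.72 dB

-70.7 dB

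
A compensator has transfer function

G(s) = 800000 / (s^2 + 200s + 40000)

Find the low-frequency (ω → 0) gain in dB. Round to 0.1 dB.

26.0 dB

G(0) = 800000 / 40000 = 20
20 log₁₀(20) ≈ 26.02 dB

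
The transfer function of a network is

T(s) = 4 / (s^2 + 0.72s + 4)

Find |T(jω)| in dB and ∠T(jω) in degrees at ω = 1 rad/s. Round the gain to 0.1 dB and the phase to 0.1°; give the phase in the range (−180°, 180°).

At s = jω = j1:
quadratic: (j1)² + 0.72·j1 + 4 = 3 + j0.72 → |·| ≈ 3.0852, ∠ ≈ 13.50°
|T| = 4 / 3.0852 ≈ 1.2965
Gain = 20 log₁₀(1.2965) ≈ 2.26 dB
∠T = 0.00° − 13.50° = -13.50°

2.3 dB, -13.5°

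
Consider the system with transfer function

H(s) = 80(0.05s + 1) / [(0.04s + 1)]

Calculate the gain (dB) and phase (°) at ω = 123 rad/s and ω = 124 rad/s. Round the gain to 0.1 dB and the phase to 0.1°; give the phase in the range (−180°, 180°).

At ω = 123 rad/s:
zero (1 + j123·0.05) = 1 + j6.15 → |·| ≈ 6.2308, ∠ ≈ 80.76°
pole (1 + j123·0.04) = 1 + j4.92 → |·| ≈ 5.0206, ∠ ≈ 78.51°
|H| = 80 · 6.2308 / (5.0206) ≈ 99.284
Gain = 20 log₁₀(99.284) ≈ 39.94 dB
∠H = (80.76°) − (78.51°) = 2.25°

At ω = 124 rad/s:
zero (1 + j124·0.05) = 1 + j6.2 → |·| ≈ 6.2801, ∠ ≈ 80.84°
pole (1 + j124·0.04) = 1 + j4.96 → |·| ≈ 5.0598, ∠ ≈ 78.60°
|H| = 80 · 6.2801 / (5.0598) ≈ 99.294
Gain = 20 log₁₀(99.294) ≈ 39.94 dB
∠H = (80.84°) − (78.60°) = 2.24°

ω = 123: 39.9 dB, 2.3°; ω = 124: 39.9 dB, 2.2°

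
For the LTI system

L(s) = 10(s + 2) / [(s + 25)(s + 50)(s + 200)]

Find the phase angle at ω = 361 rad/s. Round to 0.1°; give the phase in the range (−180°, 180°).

-139.5°

At s = jω = j361:
zero (s+2): 2 + j361 → |·| = √(2²+361²) = √130325 ≈ 361.01, ∠ = arctan(361/2) ≈ 89.68°
pole (s+25): 25 + j361 → |·| = √(25²+361²) = √130946 ≈ 361.86, ∠ = arctan(361/25) ≈ 86.04°
pole (s+50): 50 + j361 → |·| = √(50²+361²) = √132821 ≈ 364.45, ∠ = arctan(361/50) ≈ 82.11°
pole (s+200): 200 + j361 → |·| = √(200²+361²) = √170321 ≈ 412.7, ∠ = arctan(361/200) ≈ 61.01°
∠L = 89.68° − 229.16° = -139.48°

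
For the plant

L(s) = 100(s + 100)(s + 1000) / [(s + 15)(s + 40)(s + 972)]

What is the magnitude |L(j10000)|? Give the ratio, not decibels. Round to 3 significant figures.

At s = jω = j10000:
zero (s+100): 100 + j10000 → |·| = √(100²+10000²) = √100010000 ≈ 10000, ∠ = arctan(10000/100) ≈ 89.43°
zero (s+1000): 1000 + j10000 → |·| = √(1000²+10000²) = √101000000 ≈ 10050, ∠ = arctan(10000/1000) ≈ 84.29°
pole (s+15): 15 + j10000 → |·| = √(15²+10000²) = √100000225 ≈ 10000, ∠ = arctan(10000/15) ≈ 89.91°
pole (s+40): 40 + j10000 → |·| = √(40²+10000²) = √100001600 ≈ 10000, ∠ = arctan(10000/40) ≈ 89.77°
pole (s+972): 972 + j10000 → |·| = √(972²+10000²) = √100944784 ≈ 10047, ∠ = arctan(10000/972) ≈ 84.45°
|L| = 100 · 1.005e+08 / 1.0047e+12 ≈ 0.010003

0.0100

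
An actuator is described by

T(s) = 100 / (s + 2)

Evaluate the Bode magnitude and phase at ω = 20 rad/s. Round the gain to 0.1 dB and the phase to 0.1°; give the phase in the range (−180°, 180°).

At s = jω = j20:
pole (s+2): 2 + j20 → |·| = √(2²+20²) = √404 ≈ 20.1, ∠ = arctan(20/2) ≈ 84.29°
|T| = 100 / 20.1 ≈ 4.9751
Gain = 20 log₁₀(4.9751) ≈ 13.94 dB
∠T = 0.00° − 84.29° = -84.29°

13.9 dB, -84.3°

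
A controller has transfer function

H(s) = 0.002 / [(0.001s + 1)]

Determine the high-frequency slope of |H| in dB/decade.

-20 dB/decade

Each pole contributes −20 dB/decade at high frequency; each zero contributes +20 dB/decade.
Net: 0 zero(s) − 1 pole(s) → -20 dB/decade.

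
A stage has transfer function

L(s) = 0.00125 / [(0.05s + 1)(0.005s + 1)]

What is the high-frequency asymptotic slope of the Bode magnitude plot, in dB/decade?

-40 dB/decade

Each pole contributes −20 dB/decade at high frequency; each zero contributes +20 dB/decade.
Net: 0 zero(s) − 2 pole(s) → -40 dB/decade.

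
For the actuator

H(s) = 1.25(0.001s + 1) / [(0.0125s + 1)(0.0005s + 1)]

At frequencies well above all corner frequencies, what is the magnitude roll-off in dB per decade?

-20 dB/decade

Each pole contributes −20 dB/decade at high frequency; each zero contributes +20 dB/decade.
Net: 1 zero(s) − 2 pole(s) → -20 dB/decade.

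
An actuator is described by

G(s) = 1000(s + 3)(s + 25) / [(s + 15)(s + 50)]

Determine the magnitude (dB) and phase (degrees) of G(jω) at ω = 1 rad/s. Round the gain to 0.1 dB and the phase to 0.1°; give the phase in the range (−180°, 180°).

40.4 dB, 15.8°

At s = jω = j1:
zero (s+3): 3 + j1 → |·| = √(3²+1²) = √10 ≈ 3.1623, ∠ = arctan(1/3) ≈ 18.43°
zero (s+25): 25 + j1 → |·| = √(25²+1²) = √626 ≈ 25.02, ∠ = arctan(1/25) ≈ 2.29°
pole (s+15): 15 + j1 → |·| = √(15²+1²) = √226 ≈ 15.033, ∠ = arctan(1/15) ≈ 3.81°
pole (s+50): 50 + j1 → |·| = √(50²+1²) = √2501 ≈ 50.01, ∠ = arctan(1/50) ≈ 1.15°
|G| = 1000 · 79.121 / 751.8 ≈ 105.24
Gain = 20 log₁₀(105.24) ≈ 40.44 dB
∠G = 20.72° − 4.96° = 15.76°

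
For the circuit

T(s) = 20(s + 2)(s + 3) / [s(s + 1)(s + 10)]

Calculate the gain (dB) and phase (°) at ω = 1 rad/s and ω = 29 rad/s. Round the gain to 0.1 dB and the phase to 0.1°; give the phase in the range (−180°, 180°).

At s = jω = j1:
zero (s+2): 2 + j1 → |·| = √(2²+1²) = √5 ≈ 2.2361, ∠ = arctan(1/2) ≈ 26.57°
zero (s+3): 3 + j1 → |·| = √(3²+1²) = √10 ≈ 3.1623, ∠ = arctan(1/3) ≈ 18.43°
pole (s+1): 1 + j1 → |·| = √(1²+1²) = √2 ≈ 1.4142, ∠ = arctan(1/1) ≈ 45.00°
pole (s+10): 10 + j1 → |·| = √(10²+1²) = √101 ≈ 10.05, ∠ = arctan(1/10) ≈ 5.71°
pole at origin: |s| = 1, ∠ = 90.00° (in denominator)
|T| = 20 · 7.0712 / 14.213 ≈ 9.9503
Gain = 20 log₁₀(9.9503) ≈ 19.96 dB
∠T = 45.00° − 140.71° = -95.71°

At s = jω = j29:
zero (s+2): 2 + j29 → |·| = √(2²+29²) = √845 ≈ 29.069, ∠ = arctan(29/2) ≈ 86.05°
zero (s+3): 3 + j29 → |·| = √(3²+29²) = √850 ≈ 29.155, ∠ = arctan(29/3) ≈ 84.09°
pole (s+1): 1 + j29 → |·| = √(1²+29²) = √842 ≈ 29.017, ∠ = arctan(29/1) ≈ 88.03°
pole (s+10): 10 + j29 → |·| = √(10²+29²) = √941 ≈ 30.676, ∠ = arctan(29/10) ≈ 70.97°
pole at origin: |s| = 29, ∠ = 90.00° (in denominator)
|T| = 20 · 847.51 / 25814 ≈ 0.65663
Gain = 20 log₁₀(0.65663) ≈ -3.65 dB
∠T = 170.14° − 249.00° = -78.86°

ω = 1: 20.0 dB, -95.7°; ω = 29: -3.7 dB, -78.9°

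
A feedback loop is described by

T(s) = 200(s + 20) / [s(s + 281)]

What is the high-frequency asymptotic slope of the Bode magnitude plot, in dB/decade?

-20 dB/decade

Each pole contributes −20 dB/decade at high frequency; each zero contributes +20 dB/decade.
Net: 1 zero(s) − 2 pole(s) → -20 dB/decade.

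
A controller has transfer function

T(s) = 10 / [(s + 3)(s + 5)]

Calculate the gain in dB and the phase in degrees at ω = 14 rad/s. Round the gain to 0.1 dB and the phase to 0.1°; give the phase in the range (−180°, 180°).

At s = jω = j14:
pole (s+3): 3 + j14 → |·| = √(3²+14²) = √205 ≈ 14.318, ∠ = arctan(14/3) ≈ 77.91°
pole (s+5): 5 + j14 → |·| = √(5²+14²) = √221 ≈ 14.866, ∠ = arctan(14/5) ≈ 70.35°
|T| = 10 / 212.85 ≈ 0.046981
Gain = 20 log₁₀(0.046981) ≈ -26.56 dB
∠T = 0.00° − 148.26° = -148.26°

-26.6 dB, -148.3°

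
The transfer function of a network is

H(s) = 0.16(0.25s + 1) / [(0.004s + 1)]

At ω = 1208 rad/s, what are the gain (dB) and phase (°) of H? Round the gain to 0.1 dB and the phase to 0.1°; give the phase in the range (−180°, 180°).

19.8 dB, 11.5°

At ω = 1208 rad/s:
zero (1 + j1208·0.25) = 1 + j302 → |·| ≈ 302, ∠ ≈ 89.81°
pole (1 + j1208·0.004) = 1 + j4.832 → |·| ≈ 4.9344, ∠ ≈ 78.31°
|H| = 0.16 · 302 / (4.9344) ≈ 9.7925
Gain = 20 log₁₀(9.7925) ≈ 19.82 dB
∠H = (89.81°) − (78.31°) = 11.50°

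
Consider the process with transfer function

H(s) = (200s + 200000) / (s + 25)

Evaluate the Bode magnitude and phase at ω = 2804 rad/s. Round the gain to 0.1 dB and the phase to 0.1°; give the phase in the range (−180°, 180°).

Substitute s = j2804:
Numerator: 200(j2804) + 200000 = 200000 + j560800
Denominator: (j2804) + 25 = 25 + j2804
|N| = √(200000² + 560800²) ≈ 5.954e+05, ∠N ≈ 70.37°
|D| = √(25² + 2804²) ≈ 2804.1, ∠D ≈ 89.49°
|H| = 5.954e+05 / 2804.1 ≈ 212.33
Gain = 20 log₁₀(212.33) ≈ 46.54 dB
∠H = 70.37° − 89.49° = -19.12°

46.5 dB, -19.1°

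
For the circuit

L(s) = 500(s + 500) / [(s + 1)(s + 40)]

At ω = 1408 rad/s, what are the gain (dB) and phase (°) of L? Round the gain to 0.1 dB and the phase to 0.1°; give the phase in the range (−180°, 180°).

-8.5 dB, -107.9°

At s = jω = j1408:
zero (s+500): 500 + j1408 → |·| = √(500²+1408²) = √2232464 ≈ 1494.1, ∠ = arctan(1408/500) ≈ 70.45°
pole (s+1): 1 + j1408 → |·| = √(1²+1408²) = √1982465 ≈ 1408, ∠ = arctan(1408/1) ≈ 89.96°
pole (s+40): 40 + j1408 → |·| = √(40²+1408²) = √1984064 ≈ 1408.6, ∠ = arctan(1408/40) ≈ 88.37°
|L| = 500 · 1494.1 / 1.9833e+06 ≈ 0.37667
Gain = 20 log₁₀(0.37667) ≈ -8.48 dB
∠L = 70.45° − 178.33° = -107.88°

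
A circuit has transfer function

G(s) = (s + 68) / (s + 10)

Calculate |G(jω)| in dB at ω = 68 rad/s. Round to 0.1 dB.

Substitute s = j68:
Numerator: (j68) + 68 = 68 + j68
Denominator: (j68) + 10 = 10 + j68
|N| = √(68² + 68²) ≈ 96.167, ∠N ≈ 45.00°
|D| = √(10² + 68²) ≈ 68.731, ∠D ≈ 81.63°
|G| = 96.167 / 68.731 ≈ 1.3992
Gain = 20 log₁₀(1.3992) ≈ 2.92 dB

2.9 dB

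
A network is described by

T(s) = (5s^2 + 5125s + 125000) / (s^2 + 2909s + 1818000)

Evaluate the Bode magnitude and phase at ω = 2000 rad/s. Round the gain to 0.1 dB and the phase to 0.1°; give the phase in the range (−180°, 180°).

Substitute s = j2000:
Numerator: 5(j2000)^2 + 5125(j2000) + 125000 = -19875000 + j10250000
Denominator: (j2000)^2 + 2909(j2000) + 1818000 = -2182000 + j5818000
|N| = √(19875000² + 10250000²) ≈ 2.2362e+07, ∠N ≈ 152.72°
|D| = √(2182000² + 5818000²) ≈ 6.2137e+06, ∠D ≈ 110.56°
|T| = 2.2362e+07 / 6.2137e+06 ≈ 3.5988
Gain = 20 log₁₀(3.5988) ≈ 11.12 dB
∠T = 152.72° − 110.56° = 42.16°

11.1 dB, 42.2°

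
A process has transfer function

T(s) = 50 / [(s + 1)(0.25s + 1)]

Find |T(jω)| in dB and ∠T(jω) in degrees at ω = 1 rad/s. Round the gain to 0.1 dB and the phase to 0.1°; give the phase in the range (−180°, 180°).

30.7 dB, -59.0°

At ω = 1 rad/s:
pole (1 + j1·1) = 1 + j1 → |·| ≈ 1.4142, ∠ ≈ 45.00°
pole (1 + j1·0.25) = 1 + j0.25 → |·| ≈ 1.0308, ∠ ≈ 14.04°
|T| = 50 · 1 / (1.4142 · 1.0308) ≈ 34.299
Gain = 20 log₁₀(34.299) ≈ 30.71 dB
∠T = (0°) − (45.00° + 14.04°) = -59.04°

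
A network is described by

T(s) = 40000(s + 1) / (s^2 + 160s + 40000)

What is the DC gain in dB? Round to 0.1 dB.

T(0) = 40000·1 / 40000 = 1
20 log₁₀(1) ≈ 0.00 dB

0.0 dB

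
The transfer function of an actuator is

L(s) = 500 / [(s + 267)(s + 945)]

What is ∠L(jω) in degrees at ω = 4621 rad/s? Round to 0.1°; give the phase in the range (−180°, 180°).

-165.1°

At s = jω = j4621:
pole (s+267): 267 + j4621 → |·| = √(267²+4621²) = √21424930 ≈ 4628.7, ∠ = arctan(4621/267) ≈ 86.69°
pole (s+945): 945 + j4621 → |·| = √(945²+4621²) = √22246666 ≈ 4716.6, ∠ = arctan(4621/945) ≈ 78.44°
∠L = 0.00° − 165.13° = -165.13°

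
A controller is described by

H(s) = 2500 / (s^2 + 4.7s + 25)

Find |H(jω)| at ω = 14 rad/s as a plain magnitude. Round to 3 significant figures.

At s = jω = j14:
quadratic: (j14)² + 4.7·j14 + 25 = -171 + j65.8 → |·| ≈ 183.22, ∠ ≈ 158.95°
|H| = 2500 / 183.22 ≈ 13.645

13.6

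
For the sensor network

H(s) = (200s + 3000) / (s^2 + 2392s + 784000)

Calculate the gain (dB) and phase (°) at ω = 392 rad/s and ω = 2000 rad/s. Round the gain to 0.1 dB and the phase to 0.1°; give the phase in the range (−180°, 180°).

ω = 392: -23.2 dB, 31.7°; ω = 2000: -23.2 dB, -34.3°

Substitute s = j392:
Numerator: 200(j392) + 3000 = 3000 + j78400
Denominator: (j392)^2 + 2392(j392) + 784000 = 630336 + j937664
|N| = √(3000² + 78400²) ≈ 78457, ∠N ≈ 87.81°
|D| = √(630336² + 937664²) ≈ 1.1298e+06, ∠D ≈ 56.09°
|H| = 78457 / 1.1298e+06 ≈ 0.069443
Gain = 20 log₁₀(0.069443) ≈ -23.17 dB
∠H = 87.81° − 56.09° = 31.72°

Substitute s = j2000:
Numerator: 200(j2000) + 3000 = 3000 + j400000
Denominator: (j2000)^2 + 2392(j2000) + 784000 = -3216000 + j4784000
|N| = √(3000² + 400000²) ≈ 4.0001e+05, ∠N ≈ 89.57°
|D| = √(3216000² + 4784000²) ≈ 5.7645e+06, ∠D ≈ 123.91°
|H| = 4.0001e+05 / 5.7645e+06 ≈ 0.069392
Gain = 20 log₁₀(0.069392) ≈ -23.17 dB
∠H = 89.57° − 123.91° = -34.34°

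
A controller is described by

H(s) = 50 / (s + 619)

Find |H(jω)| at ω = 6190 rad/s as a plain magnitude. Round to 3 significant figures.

Substitute s = j6190:
Numerator: 50 = 50 + j0
Denominator: (j6190) + 619 = 619 + j6190
|N| = √(50² + 0²) ≈ 50, ∠N ≈ 0.00°
|D| = √(619² + 6190²) ≈ 6220.9, ∠D ≈ 84.29°
|H| = 50 / 6220.9 ≈ 0.0080374

0.00804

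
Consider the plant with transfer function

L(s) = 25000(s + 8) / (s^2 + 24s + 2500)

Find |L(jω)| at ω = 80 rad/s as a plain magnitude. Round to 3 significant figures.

462

At s = jω = j80:
zero (s+8): 8 + j80 → |·| = √(8²+80²) = √6464 ≈ 80.399, ∠ = arctan(80/8) ≈ 84.29°
quadratic: (j80)² + 24·j80 + 2500 = -3900 + j1920 → |·| ≈ 4347, ∠ ≈ 153.79°
|L| = 25000 · 80.399 / 4347 ≈ 462.38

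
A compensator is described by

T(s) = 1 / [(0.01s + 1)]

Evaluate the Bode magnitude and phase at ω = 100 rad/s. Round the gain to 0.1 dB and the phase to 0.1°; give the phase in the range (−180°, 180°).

-3.0 dB, -45.0°

At ω = 100 rad/s:
pole (1 + j100·0.01) = 1 + j1 → |·| ≈ 1.4142, ∠ ≈ 45.00°
|T| = 1 · 1 / (1.4142) ≈ 0.70711
Gain = 20 log₁₀(0.70711) ≈ -3.01 dB
∠T = (0°) − (45.00°) = -45.00°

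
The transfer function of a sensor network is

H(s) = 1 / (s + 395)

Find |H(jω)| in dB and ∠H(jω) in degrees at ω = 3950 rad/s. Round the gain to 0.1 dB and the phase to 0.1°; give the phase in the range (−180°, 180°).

At s = jω = j3950:
pole (s+395): 395 + j3950 → |·| = √(395²+3950²) = √15758525 ≈ 3969.7, ∠ = arctan(3950/395) ≈ 84.29°
|H| = 1 / 3969.7 ≈ 0.00025191
Gain = 20 log₁₀(0.00025191) ≈ -71.98 dB
∠H = 0.00° − 84.29° = -84.29°

-72.0 dB, -84.3°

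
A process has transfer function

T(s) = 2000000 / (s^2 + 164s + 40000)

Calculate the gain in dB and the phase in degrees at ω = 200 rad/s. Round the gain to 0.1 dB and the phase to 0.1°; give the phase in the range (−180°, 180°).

At s = jω = j200:
quadratic: (j200)² + 164·j200 + 40000 = 0 + j32800 → |·| ≈ 32800, ∠ ≈ 90.00°
|T| = 2000000 / 32800 ≈ 60.976
Gain = 20 log₁₀(60.976) ≈ 35.70 dB
∠T = 0.00° − 90.00° = -90.00°

35.7 dB, -90.0°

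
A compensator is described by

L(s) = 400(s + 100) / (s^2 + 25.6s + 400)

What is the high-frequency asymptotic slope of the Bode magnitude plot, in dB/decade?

-20 dB/decade

Each pole contributes −20 dB/decade at high frequency; each zero contributes +20 dB/decade.
Net: 1 zero(s) − 2 pole(s) → -20 dB/decade.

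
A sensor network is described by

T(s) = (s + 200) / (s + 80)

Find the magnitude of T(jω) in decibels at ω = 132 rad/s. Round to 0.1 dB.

3.8 dB

At s = jω = j132:
zero (s+200): 200 + j132 → |·| = √(200²+132²) = √57424 ≈ 239.63, ∠ = arctan(132/200) ≈ 33.42°
pole (s+80): 80 + j132 → |·| = √(80²+132²) = √23824 ≈ 154.35, ∠ = arctan(132/80) ≈ 58.78°
|T| = 1 · 239.63 / 154.35 ≈ 1.5525
Gain = 20 log₁₀(1.5525) ≈ 3.82 dB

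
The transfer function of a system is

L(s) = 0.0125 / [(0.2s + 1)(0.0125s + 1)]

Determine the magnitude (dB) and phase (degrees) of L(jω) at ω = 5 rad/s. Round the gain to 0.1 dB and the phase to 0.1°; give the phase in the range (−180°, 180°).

At ω = 5 rad/s:
pole (1 + j5·0.2) = 1 + j1 → |·| ≈ 1.4142, ∠ ≈ 45.00°
pole (1 + j5·0.0125) = 1 + j0.0625 → |·| ≈ 1.002, ∠ ≈ 3.58°
|L| = 0.0125 · 1 / (1.4142 · 1.002) ≈ 0.0088213
Gain = 20 log₁₀(0.0088213) ≈ -41.09 dB
∠L = (0°) − (45.00° + 3.58°) = -48.58°

-41.1 dB, -48.6°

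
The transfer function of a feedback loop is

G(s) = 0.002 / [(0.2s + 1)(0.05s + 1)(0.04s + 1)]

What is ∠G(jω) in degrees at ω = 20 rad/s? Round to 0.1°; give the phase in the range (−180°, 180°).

At ω = 20 rad/s:
pole (1 + j20·0.2) = 1 + j4 → |·| ≈ 4.1231, ∠ ≈ 75.96°
pole (1 + j20·0.05) = 1 + j1 → |·| ≈ 1.4142, ∠ ≈ 45.00°
pole (1 + j20·0.04) = 1 + j0.8 → |·| ≈ 1.2806, ∠ ≈ 38.66°
∠G = (0°) − (75.96° + 45.00° + 38.66°) = -159.62°

-159.6°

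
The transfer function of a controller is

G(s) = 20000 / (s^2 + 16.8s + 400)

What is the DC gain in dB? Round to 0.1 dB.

G(0) = 20000 / 400 = 50
20 log₁₀(50) ≈ 33.98 dB

34.0 dB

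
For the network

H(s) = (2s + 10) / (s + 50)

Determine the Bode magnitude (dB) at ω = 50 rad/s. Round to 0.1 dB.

3.1 dB

Substitute s = j50:
Numerator: 2(j50) + 10 = 10 + j100
Denominator: (j50) + 50 = 50 + j50
|N| = √(10² + 100²) ≈ 100.5, ∠N ≈ 84.29°
|D| = √(50² + 50²) ≈ 70.711, ∠D ≈ 45.00°
|H| = 100.5 / 70.711 ≈ 1.4213
Gain = 20 log₁₀(1.4213) ≈ 3.05 dB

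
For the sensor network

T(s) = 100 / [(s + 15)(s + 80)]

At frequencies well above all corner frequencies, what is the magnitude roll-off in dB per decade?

-40 dB/decade

Each pole contributes −20 dB/decade at high frequency; each zero contributes +20 dB/decade.
Net: 0 zero(s) − 2 pole(s) → -40 dB/decade.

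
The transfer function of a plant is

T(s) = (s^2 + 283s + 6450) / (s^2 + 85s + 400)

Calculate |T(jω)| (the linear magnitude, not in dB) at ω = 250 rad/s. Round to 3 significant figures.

1.38

Substitute s = j250:
Numerator: (j250)^2 + 283(j250) + 6450 = -56050 + j70750
Denominator: (j250)^2 + 85(j250) + 400 = -62100 + j21250
|N| = √(56050² + 70750²) ≈ 90262, ∠N ≈ 128.39°
|D| = √(62100² + 21250²) ≈ 65635, ∠D ≈ 161.11°
|T| = 90262 / 65635 ≈ 1.3752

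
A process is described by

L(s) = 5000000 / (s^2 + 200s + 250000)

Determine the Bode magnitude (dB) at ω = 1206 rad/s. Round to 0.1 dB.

12.2 dB

At s = jω = j1206:
quadratic: (j1206)² + 200·j1206 + 250000 = -1204436 + j241200 → |·| ≈ 1.2283e+06, ∠ ≈ 168.68°
|L| = 5000000 / 1.2283e+06 ≈ 4.0707
Gain = 20 log₁₀(4.0707) ≈ 12.19 dB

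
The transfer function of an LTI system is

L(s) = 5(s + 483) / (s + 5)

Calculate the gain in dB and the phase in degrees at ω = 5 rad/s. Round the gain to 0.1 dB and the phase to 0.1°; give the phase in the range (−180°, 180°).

At s = jω = j5:
zero (s+483): 483 + j5 → |·| = √(483²+5²) = √233314 ≈ 483.03, ∠ = arctan(5/483) ≈ 0.59°
pole (s+5): 5 + j5 → |·| = √(5²+5²) = √50 ≈ 7.0711, ∠ = arctan(5/5) ≈ 45.00°
|L| = 5 · 483.03 / 7.0711 ≈ 341.55
Gain = 20 log₁₀(341.55) ≈ 50.67 dB
∠L = 0.59° − 45.00° = -44.41°

50.7 dB, -44.4°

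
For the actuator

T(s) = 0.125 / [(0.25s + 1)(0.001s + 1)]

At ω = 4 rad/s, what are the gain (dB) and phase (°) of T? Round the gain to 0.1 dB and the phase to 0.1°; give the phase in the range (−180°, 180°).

At ω = 4 rad/s:
pole (1 + j4·0.25) = 1 + j1 → |·| ≈ 1.4142, ∠ ≈ 45.00°
pole (1 + j4·0.001) = 1 + j0.004 → |·| ≈ 1, ∠ ≈ 0.23°
|T| = 0.125 · 1 / (1.4142 · 1) ≈ 0.088389
Gain = 20 log₁₀(0.088389) ≈ -21.07 dB
∠T = (0°) − (45.00° + 0.23°) = -45.23°

-21.1 dB, -45.2°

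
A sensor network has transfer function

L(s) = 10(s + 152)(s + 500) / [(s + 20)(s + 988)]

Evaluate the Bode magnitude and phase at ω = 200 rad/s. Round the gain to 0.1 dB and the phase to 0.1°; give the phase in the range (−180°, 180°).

At s = jω = j200:
zero (s+152): 152 + j200 → |·| = √(152²+200²) = √63104 ≈ 251.21, ∠ = arctan(200/152) ≈ 52.77°
zero (s+500): 500 + j200 → |·| = √(500²+200²) = √290000 ≈ 538.52, ∠ = arctan(200/500) ≈ 21.80°
pole (s+20): 20 + j200 → |·| = √(20²+200²) = √40400 ≈ 201, ∠ = arctan(200/20) ≈ 84.29°
pole (s+988): 988 + j200 → |·| = √(988²+200²) = √1016144 ≈ 1008, ∠ = arctan(200/988) ≈ 11.44°
|L| = 10 · 1.3528e+05 / 2.0261e+05 ≈ 6.6769
Gain = 20 log₁₀(6.6769) ≈ 16.49 dB
∠L = 74.57° − 95.73° = -21.16°

16.5 dB, -21.2°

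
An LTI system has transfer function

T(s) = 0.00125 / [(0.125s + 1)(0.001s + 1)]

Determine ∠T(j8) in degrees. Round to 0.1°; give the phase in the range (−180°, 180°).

-45.5°

At ω = 8 rad/s:
pole (1 + j8·0.125) = 1 + j1 → |·| ≈ 1.4142, ∠ ≈ 45.00°
pole (1 + j8·0.001) = 1 + j0.008 → |·| ≈ 1, ∠ ≈ 0.46°
∠T = (0°) − (45.00° + 0.46°) = -45.46°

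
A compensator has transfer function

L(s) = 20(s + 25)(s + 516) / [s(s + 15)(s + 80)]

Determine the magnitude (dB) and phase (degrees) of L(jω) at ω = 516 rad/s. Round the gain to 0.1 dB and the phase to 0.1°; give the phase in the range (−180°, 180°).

-25.3 dB, -127.3°

At s = jω = j516:
zero (s+25): 25 + j516 → |·| = √(25²+516²) = √266881 ≈ 516.61, ∠ = arctan(516/25) ≈ 87.23°
zero (s+516): 516 + j516 → |·| = √(516²+516²) = √532512 ≈ 729.73, ∠ = arctan(516/516) ≈ 45.00°
pole (s+15): 15 + j516 → |·| = √(15²+516²) = √266481 ≈ 516.22, ∠ = arctan(516/15) ≈ 88.33°
pole (s+80): 80 + j516 → |·| = √(80²+516²) = √272656 ≈ 522.16, ∠ = arctan(516/80) ≈ 81.19°
pole at origin: |s| = 516, ∠ = 90.00° (in denominator)
|L| = 20 · 3.7699e+05 / 1.3909e+08 ≈ 0.054208
Gain = 20 log₁₀(0.054208) ≈ -25.32 dB
∠L = 132.23° − 259.52° = -127.29°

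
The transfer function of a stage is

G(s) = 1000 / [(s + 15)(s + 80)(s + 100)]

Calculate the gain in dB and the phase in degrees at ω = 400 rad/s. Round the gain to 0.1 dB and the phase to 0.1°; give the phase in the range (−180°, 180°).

-96.6 dB, 117.5°

At s = jω = j400:
pole (s+15): 15 + j400 → |·| = √(15²+400²) = √160225 ≈ 400.28, ∠ = arctan(400/15) ≈ 87.85°
pole (s+80): 80 + j400 → |·| = √(80²+400²) = √166400 ≈ 407.92, ∠ = arctan(400/80) ≈ 78.69°
pole (s+100): 100 + j400 → |·| = √(100²+400²) = √170000 ≈ 412.31, ∠ = arctan(400/100) ≈ 75.96°
|G| = 1000 / 6.7323e+07 ≈ 1.4854e-05
Gain = 20 log₁₀(1.4854e-05) ≈ -96.56 dB
∠G = 0.00° − 242.50° = -242.50° ≡ 117.50° (principal value)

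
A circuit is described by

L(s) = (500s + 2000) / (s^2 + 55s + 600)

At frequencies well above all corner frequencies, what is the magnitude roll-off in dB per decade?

-20 dB/decade

Each pole contributes −20 dB/decade at high frequency; each zero contributes +20 dB/decade.
Net: 1 zero(s) − 2 pole(s) → -20 dB/decade.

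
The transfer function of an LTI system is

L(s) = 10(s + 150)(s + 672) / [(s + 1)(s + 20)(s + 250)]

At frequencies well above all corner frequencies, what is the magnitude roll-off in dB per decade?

-20 dB/decade

Each pole contributes −20 dB/decade at high frequency; each zero contributes +20 dB/decade.
Net: 2 zero(s) − 3 pole(s) → -20 dB/decade.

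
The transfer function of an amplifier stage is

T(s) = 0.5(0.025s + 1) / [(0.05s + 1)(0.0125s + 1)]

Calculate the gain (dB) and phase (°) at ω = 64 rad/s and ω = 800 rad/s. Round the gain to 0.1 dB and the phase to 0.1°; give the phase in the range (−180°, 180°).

ω = 64: -13.2 dB, -53.3°; ω = 800: -32.1 dB, -85.7°

At ω = 64 rad/s:
zero (1 + j64·0.025) = 1 + j1.6 → |·| ≈ 1.8868, ∠ ≈ 57.99°
pole (1 + j64·0.05) = 1 + j3.2 → |·| ≈ 3.3526, ∠ ≈ 72.65°
pole (1 + j64·0.0125) = 1 + j0.8 → |·| ≈ 1.2806, ∠ ≈ 38.66°
|T| = 0.5 · 1.8868 / (3.3526 · 1.2806) ≈ 0.21974
Gain = 20 log₁₀(0.21974) ≈ -13.16 dB
∠T = (57.99°) − (72.65° + 38.66°) = -53.32°

At ω = 800 rad/s:
zero (1 + j800·0.025) = 1 + j20 → |·| ≈ 20.025, ∠ ≈ 87.14°
pole (1 + j800·0.05) = 1 + j40 → |·| ≈ 40.012, ∠ ≈ 88.57°
pole (1 + j800·0.0125) = 1 + j10 → |·| ≈ 10.05, ∠ ≈ 84.29°
|T| = 0.5 · 20.025 / (40.012 · 10.05) ≈ 0.024899
Gain = 20 log₁₀(0.024899) ≈ -32.08 dB
∠T = (87.14°) − (88.57° + 84.29°) = -85.72°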